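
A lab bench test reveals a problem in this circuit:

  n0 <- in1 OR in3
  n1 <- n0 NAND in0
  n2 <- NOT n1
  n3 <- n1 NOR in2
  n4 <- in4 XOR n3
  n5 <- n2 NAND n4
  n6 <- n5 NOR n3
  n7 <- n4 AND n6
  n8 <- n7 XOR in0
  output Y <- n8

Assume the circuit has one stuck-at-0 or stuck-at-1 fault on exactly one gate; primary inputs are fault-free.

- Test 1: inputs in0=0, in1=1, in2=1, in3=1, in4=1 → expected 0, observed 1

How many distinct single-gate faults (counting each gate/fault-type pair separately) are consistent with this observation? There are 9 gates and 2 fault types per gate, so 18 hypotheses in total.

Fault-free: n0=1, n1=1, n2=0, n3=0, n4=1, n5=1, n6=0, n7=0, n8=0 → 0. Observed 1.
  n0: none of the 2 fault types match ✗
  n1: stuck-at-0 ✓; others ✗
  n2: stuck-at-1 ✓; others ✗
  n3: none of the 2 fault types match ✗
  n4: none of the 2 fault types match ✗
  n5: stuck-at-0 ✓; others ✗
  n6: stuck-at-1 ✓; others ✗
  n7: stuck-at-1 ✓; others ✗
  n8: stuck-at-1 ✓; others ✗
Consistent faults: {n1 stuck-at-0, n2 stuck-at-1, n5 stuck-at-0, n6 stuck-at-1, n7 stuck-at-1, n8 stuck-at-1} — 6 in all.

6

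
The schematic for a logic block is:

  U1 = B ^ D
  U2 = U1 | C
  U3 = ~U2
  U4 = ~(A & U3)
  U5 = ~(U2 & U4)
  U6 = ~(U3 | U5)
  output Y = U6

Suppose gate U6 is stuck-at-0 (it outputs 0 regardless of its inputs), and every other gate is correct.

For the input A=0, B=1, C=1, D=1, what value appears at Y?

Propagate with U6 forced: U1=0, U2=1, U3=0, U4=1, U5=0, U6=0 [stuck-at-0].
So Y = 0. (Without the fault it would be 1.)

0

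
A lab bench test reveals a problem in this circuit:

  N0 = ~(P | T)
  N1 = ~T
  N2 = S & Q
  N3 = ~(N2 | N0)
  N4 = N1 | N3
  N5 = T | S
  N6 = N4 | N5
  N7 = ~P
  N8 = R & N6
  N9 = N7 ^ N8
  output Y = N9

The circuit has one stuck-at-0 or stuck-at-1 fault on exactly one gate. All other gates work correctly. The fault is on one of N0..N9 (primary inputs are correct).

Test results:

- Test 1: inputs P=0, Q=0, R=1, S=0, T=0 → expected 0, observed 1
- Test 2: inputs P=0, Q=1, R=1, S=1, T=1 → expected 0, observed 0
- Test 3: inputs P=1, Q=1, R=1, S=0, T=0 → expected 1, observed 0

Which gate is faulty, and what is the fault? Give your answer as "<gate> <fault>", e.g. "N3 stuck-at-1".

N4 stuck-at-0

Fault-free values for test 1 (P=0, Q=0, R=1, S=0, T=0): N0=1, N1=1, N2=0, N3=0, N4=1, N5=0, N6=1, N7=1, N8=1, N9=0, giving Y=0. Observed 1.
Test 1: faults giving observed 1 are {N1 stuck-at-0, N4 stuck-at-0, N6 stuck-at-0, N7 stuck-at-0, N8 stuck-at-0, N9 stuck-at-1}.
Test 2 (P=0, Q=1, R=1, S=1, T=1): fault-free N0=0, N1=0, N2=1, N3=0, N4=0, N5=1, N6=1, N7=1, N8=1, N9=0 → 0; observed 0. Eliminates N6 stuck-at-0, N7 stuck-at-0, N8 stuck-at-0, N9 stuck-at-1.
Test 3 (P=1, Q=1, R=1, S=0, T=0): fault-free N0=0, N1=1, N2=0, N3=1, N4=1, N5=0, N6=1, N7=0, N8=1, N9=1 → 1; observed 0. Eliminates N1 stuck-at-0.
Only N4 stuck-at-0 is consistent with every test.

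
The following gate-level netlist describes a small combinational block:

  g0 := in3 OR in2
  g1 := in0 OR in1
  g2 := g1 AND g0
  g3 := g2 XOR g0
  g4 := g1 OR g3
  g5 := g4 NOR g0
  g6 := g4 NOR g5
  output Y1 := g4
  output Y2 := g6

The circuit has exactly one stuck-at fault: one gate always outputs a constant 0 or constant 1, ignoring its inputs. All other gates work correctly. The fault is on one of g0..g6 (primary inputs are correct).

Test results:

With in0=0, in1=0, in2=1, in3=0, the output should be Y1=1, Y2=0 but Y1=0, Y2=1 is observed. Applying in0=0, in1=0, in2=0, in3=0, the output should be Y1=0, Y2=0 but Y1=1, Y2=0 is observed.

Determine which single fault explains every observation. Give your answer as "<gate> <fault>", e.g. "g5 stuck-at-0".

g2 stuck-at-1

Fault-free values for test 1 (in0=0, in1=0, in2=1, in3=0): g0=1, g1=0, g2=0, g3=1, g4=1, g5=0, g6=0, giving Y1=1, Y2=0. Observed Y1=0, Y2=1.
Test 1: faults giving observed Y1=0, Y2=1 are {g2 stuck-at-1, g3 stuck-at-0, g4 stuck-at-0}.
Test 2 (in0=0, in1=0, in2=0, in3=0): fault-free g0=0, g1=0, g2=0, g3=0, g4=0, g5=1, g6=0 → Y1=0, Y2=0; observed Y1=1, Y2=0. Eliminates g3 stuck-at-0, g4 stuck-at-0.
Only g2 stuck-at-1 is consistent with every test.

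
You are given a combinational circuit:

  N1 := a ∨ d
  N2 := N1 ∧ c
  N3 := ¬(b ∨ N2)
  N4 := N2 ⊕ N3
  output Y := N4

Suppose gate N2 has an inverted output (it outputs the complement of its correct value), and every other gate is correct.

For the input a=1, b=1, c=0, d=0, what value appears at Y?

Propagate with N2 forced: N1=1, N2=1 [inverted output], N3=0, N4=1.
So Y = 1. (Without the fault it would be 0.)

1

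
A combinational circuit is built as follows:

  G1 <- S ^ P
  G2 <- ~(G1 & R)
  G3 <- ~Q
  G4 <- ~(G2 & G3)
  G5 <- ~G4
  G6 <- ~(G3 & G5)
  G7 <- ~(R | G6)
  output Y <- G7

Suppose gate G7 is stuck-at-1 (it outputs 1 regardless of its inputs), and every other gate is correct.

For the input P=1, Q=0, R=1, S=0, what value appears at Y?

Propagate with G7 forced: G1=1, G2=0, G3=1, G4=1, G5=0, G6=1, G7=1 [stuck-at-1].
So Y = 1. (Without the fault it would be 0.)

1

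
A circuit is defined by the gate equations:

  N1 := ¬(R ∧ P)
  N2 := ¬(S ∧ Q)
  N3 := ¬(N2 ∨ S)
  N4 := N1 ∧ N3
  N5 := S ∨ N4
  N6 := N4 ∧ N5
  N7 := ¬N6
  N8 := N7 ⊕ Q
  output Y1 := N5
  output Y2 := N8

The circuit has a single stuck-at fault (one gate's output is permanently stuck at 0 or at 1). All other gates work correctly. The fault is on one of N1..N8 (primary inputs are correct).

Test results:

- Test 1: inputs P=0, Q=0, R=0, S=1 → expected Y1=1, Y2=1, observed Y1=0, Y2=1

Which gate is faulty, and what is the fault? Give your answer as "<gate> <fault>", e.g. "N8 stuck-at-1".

N5 stuck-at-0

Fault-free values for test 1 (P=0, Q=0, R=0, S=1): N1=1, N2=1, N3=0, N4=0, N5=1, N6=0, N7=1, N8=1, giving Y1=1, Y2=1. Observed Y1=0, Y2=1.
Test 1: faults giving observed Y1=0, Y2=1 are {N5 stuck-at-0}.
Only N5 stuck-at-0 is consistent with every test.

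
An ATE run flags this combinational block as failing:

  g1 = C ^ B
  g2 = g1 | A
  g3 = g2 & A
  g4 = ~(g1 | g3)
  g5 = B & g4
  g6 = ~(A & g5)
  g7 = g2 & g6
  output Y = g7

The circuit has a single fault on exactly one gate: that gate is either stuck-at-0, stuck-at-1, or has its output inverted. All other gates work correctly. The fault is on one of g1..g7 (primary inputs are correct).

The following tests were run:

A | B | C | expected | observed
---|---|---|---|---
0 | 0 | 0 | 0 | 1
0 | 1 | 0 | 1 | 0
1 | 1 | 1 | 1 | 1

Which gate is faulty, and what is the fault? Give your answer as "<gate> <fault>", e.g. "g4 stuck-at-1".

Fault-free values for test 1 (A=0, B=0, C=0): g1=0, g2=0, g3=0, g4=1, g5=0, g6=1, g7=0, giving Y=0. Observed 1.
Test 1: faults giving observed 1 are {g1 stuck-at-1, g1 inverted output, g2 stuck-at-1, g2 inverted output, g7 stuck-at-1, g7 inverted output}.
Test 2 (A=0, B=1, C=0): fault-free g1=1, g2=1, g3=0, g4=0, g5=0, g6=1, g7=1 → 1; observed 0. Eliminates g1 stuck-at-1, g2 stuck-at-1, g7 stuck-at-1.
Test 3 (A=1, B=1, C=1): fault-free g1=0, g2=1, g3=1, g4=0, g5=0, g6=1, g7=1 → 1; observed 1. Eliminates g2 inverted output, g7 inverted output.
Only g1 inverted output is consistent with every test.

g1 inverted output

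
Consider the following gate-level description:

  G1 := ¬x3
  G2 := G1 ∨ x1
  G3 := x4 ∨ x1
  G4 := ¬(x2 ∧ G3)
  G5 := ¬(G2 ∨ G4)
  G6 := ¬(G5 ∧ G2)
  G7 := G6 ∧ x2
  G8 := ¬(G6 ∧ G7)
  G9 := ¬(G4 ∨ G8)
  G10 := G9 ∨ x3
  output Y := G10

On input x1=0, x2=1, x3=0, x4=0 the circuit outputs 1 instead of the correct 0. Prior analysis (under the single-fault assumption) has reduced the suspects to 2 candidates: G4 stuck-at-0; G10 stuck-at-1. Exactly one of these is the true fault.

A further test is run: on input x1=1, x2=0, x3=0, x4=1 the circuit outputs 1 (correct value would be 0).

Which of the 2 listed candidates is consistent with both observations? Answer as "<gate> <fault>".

Evaluate each candidate on input x1=1, x2=0, x3=0, x4=1:
  G4 stuck-at-0: G1=1, G2=1, G3=1, G4=0 [stuck-at-0], G5=0, G6=1, G7=0, G8=1, G9=0, G10=0 → 0 — eliminated
  G10 stuck-at-1: G1=1, G2=1, G3=1, G4=1, G5=0, G6=1, G7=0, G8=1, G9=0, G10=1 [stuck-at-1] → 1 — matches
Only G10 stuck-at-1 reproduces the observed 1.

G10 stuck-at-1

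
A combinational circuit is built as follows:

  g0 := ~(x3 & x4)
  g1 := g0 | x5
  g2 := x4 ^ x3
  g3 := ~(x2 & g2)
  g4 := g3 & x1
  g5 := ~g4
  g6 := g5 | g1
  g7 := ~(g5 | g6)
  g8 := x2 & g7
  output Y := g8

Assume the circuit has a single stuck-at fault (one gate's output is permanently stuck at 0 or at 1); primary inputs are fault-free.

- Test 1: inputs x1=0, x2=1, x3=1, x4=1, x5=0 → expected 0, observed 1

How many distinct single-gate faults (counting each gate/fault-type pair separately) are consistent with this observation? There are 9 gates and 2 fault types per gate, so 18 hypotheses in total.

4

Fault-free: g0=0, g1=0, g2=0, g3=1, g4=0, g5=1, g6=1, g7=0, g8=0 → 0. Observed 1.
  g0: none of the 2 fault types match ✗
  g1: none of the 2 fault types match ✗
  g2: none of the 2 fault types match ✗
  g3: none of the 2 fault types match ✗
  g4: stuck-at-1 ✓; others ✗
  g5: stuck-at-0 ✓; others ✗
  g6: none of the 2 fault types match ✗
  g7: stuck-at-1 ✓; others ✗
  g8: stuck-at-1 ✓; others ✗
Consistent faults: {g4 stuck-at-1, g5 stuck-at-0, g7 stuck-at-1, g8 stuck-at-1} — 4 in all.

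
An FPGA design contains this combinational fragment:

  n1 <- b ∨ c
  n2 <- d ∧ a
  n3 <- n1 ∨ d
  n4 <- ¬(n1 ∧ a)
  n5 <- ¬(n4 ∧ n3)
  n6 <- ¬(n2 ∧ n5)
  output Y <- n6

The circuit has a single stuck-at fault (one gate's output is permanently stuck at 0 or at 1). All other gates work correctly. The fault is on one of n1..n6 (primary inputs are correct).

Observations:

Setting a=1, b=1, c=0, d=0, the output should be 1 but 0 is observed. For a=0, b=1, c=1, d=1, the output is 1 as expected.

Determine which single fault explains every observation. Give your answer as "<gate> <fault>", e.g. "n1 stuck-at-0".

Fault-free values for test 1 (a=1, b=1, c=0, d=0): n1=1, n2=0, n3=1, n4=0, n5=1, n6=1, giving Y=1. Observed 0.
Test 1: faults giving observed 0 are {n2 stuck-at-1, n6 stuck-at-0}.
Test 2 (a=0, b=1, c=1, d=1): fault-free n1=1, n2=0, n3=1, n4=1, n5=0, n6=1 → 1; observed 1. Eliminates n6 stuck-at-0.
Only n2 stuck-at-1 is consistent with every test.

n2 stuck-at-1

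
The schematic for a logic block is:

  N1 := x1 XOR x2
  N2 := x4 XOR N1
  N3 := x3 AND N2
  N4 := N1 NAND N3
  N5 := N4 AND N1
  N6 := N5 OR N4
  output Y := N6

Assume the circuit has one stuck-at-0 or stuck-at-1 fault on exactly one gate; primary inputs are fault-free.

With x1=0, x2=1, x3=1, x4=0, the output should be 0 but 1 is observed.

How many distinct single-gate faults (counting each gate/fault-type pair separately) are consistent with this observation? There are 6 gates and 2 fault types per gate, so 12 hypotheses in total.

6

Fault-free: N1=1, N2=1, N3=1, N4=0, N5=0, N6=0 → 0. Observed 1.
  N1 stuck-at-0: output 1 ✓
  N1 stuck-at-1: output 0 ✗
  N2 stuck-at-0: output 1 ✓
  N2 stuck-at-1: output 0 ✗
  N3 stuck-at-0: output 1 ✓
  N3 stuck-at-1: output 0 ✗
  N4 stuck-at-0: output 0 ✗
  N4 stuck-at-1: output 1 ✓
  N5 stuck-at-0: output 0 ✗
  N5 stuck-at-1: output 1 ✓
  N6 stuck-at-0: output 0 ✗
  N6 stuck-at-1: output 1 ✓
Consistent faults: {N1 stuck-at-0, N2 stuck-at-0, N3 stuck-at-0, N4 stuck-at-1, N5 stuck-at-1, N6 stuck-at-1} — 6 in all.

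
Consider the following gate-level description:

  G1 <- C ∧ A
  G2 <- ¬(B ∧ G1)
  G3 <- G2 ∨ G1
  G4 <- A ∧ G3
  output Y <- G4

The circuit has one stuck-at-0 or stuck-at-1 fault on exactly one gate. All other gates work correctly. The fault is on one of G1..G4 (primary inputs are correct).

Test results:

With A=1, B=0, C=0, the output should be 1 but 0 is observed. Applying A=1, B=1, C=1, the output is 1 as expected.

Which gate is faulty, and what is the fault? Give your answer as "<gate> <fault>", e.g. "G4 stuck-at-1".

Fault-free values for test 1 (A=1, B=0, C=0): G1=0, G2=1, G3=1, G4=1, giving Y=1. Observed 0.
Test 1: faults giving observed 0 are {G2 stuck-at-0, G3 stuck-at-0, G4 stuck-at-0}.
Test 2 (A=1, B=1, C=1): fault-free G1=1, G2=0, G3=1, G4=1 → 1; observed 1. Eliminates G3 stuck-at-0, G4 stuck-at-0.
Only G2 stuck-at-0 is consistent with every test.

G2 stuck-at-0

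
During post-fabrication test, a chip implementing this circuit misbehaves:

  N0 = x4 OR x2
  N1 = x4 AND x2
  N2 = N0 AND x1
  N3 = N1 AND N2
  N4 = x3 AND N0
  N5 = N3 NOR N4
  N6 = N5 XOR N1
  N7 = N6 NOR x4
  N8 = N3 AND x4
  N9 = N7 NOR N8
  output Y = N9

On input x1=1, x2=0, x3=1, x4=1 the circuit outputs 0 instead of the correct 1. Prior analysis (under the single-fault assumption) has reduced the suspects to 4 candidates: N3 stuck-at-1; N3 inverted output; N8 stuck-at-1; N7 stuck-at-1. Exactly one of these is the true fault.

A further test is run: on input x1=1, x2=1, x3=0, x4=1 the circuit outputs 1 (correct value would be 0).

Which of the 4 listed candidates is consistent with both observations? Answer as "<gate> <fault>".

Evaluate each candidate on input x1=1, x2=1, x3=0, x4=1:
  N3 stuck-at-1: N0=1, N1=1, N2=1, N3=1 [stuck-at-1], N4=0, N5=0, N6=1, N7=0, N8=1, N9=0 → 0 — eliminated
  N3 inverted output: N0=1, N1=1, N2=1, N3=0 [inverted output], N4=0, N5=1, N6=0, N7=0, N8=0, N9=1 → 1 — matches
  N8 stuck-at-1: N0=1, N1=1, N2=1, N3=1, N4=0, N5=0, N6=1, N7=0, N8=1 [stuck-at-1], N9=0 → 0 — eliminated
  N7 stuck-at-1: N0=1, N1=1, N2=1, N3=1, N4=0, N5=0, N6=1, N7=1 [stuck-at-1], N8=1, N9=0 → 0 — eliminated
Only N3 inverted output reproduces the observed 1.

N3 inverted output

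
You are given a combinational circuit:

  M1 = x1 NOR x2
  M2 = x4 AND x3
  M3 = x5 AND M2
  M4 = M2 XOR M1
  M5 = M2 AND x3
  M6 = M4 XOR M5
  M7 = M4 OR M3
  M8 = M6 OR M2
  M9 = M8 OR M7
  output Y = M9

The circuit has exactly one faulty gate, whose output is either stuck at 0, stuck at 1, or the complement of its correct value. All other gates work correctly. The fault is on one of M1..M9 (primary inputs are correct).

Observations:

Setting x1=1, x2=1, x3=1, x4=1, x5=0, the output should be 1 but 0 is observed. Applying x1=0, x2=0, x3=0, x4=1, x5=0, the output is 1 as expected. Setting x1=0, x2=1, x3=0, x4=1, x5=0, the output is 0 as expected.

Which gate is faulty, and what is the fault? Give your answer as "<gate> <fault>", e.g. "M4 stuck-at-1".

M2 stuck-at-0

Fault-free values for test 1 (x1=1, x2=1, x3=1, x4=1, x5=0): M1=0, M2=1, M3=0, M4=1, M5=1, M6=0, M7=1, M8=1, M9=1, giving Y=1. Observed 0.
Test 1: faults giving observed 0 are {M2 stuck-at-0, M2 inverted output, M9 stuck-at-0, M9 inverted output}.
Test 2 (x1=0, x2=0, x3=0, x4=1, x5=0): fault-free M1=1, M2=0, M3=0, M4=1, M5=0, M6=1, M7=1, M8=1, M9=1 → 1; observed 1. Eliminates M9 stuck-at-0, M9 inverted output.
Test 3 (x1=0, x2=1, x3=0, x4=1, x5=0): fault-free M1=0, M2=0, M3=0, M4=0, M5=0, M6=0, M7=0, M8=0, M9=0 → 0; observed 0. Eliminates M2 inverted output.
Only M2 stuck-at-0 is consistent with every test.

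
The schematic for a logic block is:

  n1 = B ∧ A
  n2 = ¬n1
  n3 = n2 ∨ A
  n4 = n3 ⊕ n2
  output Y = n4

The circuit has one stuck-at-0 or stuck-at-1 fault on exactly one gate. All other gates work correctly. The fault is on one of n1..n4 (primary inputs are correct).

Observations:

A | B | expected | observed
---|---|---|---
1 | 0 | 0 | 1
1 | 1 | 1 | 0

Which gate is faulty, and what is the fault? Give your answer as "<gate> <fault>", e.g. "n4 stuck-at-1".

Fault-free values for test 1 (A=1, B=0): n1=0, n2=1, n3=1, n4=0, giving Y=0. Observed 1.
Test 1: faults giving observed 1 are {n1 stuck-at-1, n2 stuck-at-0, n3 stuck-at-0, n4 stuck-at-1}.
Test 2 (A=1, B=1): fault-free n1=1, n2=0, n3=1, n4=1 → 1; observed 0. Eliminates n1 stuck-at-1, n2 stuck-at-0, n4 stuck-at-1.
Only n3 stuck-at-0 is consistent with every test.

n3 stuck-at-0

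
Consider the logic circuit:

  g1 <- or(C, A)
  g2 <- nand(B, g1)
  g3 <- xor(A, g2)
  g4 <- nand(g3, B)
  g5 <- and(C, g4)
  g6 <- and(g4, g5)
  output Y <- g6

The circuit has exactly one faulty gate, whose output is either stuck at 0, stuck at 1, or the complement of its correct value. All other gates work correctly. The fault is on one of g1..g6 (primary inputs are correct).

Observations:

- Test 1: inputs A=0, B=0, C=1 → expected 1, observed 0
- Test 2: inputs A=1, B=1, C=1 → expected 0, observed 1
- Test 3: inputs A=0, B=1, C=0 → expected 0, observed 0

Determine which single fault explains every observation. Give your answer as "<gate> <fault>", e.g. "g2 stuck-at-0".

Fault-free values for test 1 (A=0, B=0, C=1): g1=1, g2=1, g3=1, g4=1, g5=1, g6=1, giving Y=1. Observed 0.
Test 1: faults giving observed 0 are {g4 stuck-at-0, g4 inverted output, g5 stuck-at-0, g5 inverted output, g6 stuck-at-0, g6 inverted output}.
Test 2 (A=1, B=1, C=1): fault-free g1=1, g2=0, g3=1, g4=0, g5=0, g6=0 → 0; observed 1. Eliminates g4 stuck-at-0, g5 stuck-at-0, g5 inverted output, g6 stuck-at-0.
Test 3 (A=0, B=1, C=0): fault-free g1=0, g2=1, g3=1, g4=0, g5=0, g6=0 → 0; observed 0. Eliminates g6 inverted output.
Only g4 inverted output is consistent with every test.

g4 inverted output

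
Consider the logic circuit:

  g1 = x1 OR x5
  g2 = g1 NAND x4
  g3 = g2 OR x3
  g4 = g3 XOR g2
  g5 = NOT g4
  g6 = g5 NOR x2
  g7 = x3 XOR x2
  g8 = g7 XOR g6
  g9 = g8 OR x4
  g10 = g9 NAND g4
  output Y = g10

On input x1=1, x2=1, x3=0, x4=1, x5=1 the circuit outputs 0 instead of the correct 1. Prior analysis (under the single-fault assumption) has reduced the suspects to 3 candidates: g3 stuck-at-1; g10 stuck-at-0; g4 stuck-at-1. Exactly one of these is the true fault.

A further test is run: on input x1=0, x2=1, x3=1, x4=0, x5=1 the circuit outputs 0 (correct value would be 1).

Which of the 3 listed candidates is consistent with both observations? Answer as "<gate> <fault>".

Evaluate each candidate on input x1=0, x2=1, x3=1, x4=0, x5=1:
  g3 stuck-at-1: g1=1, g2=1, g3=1 [stuck-at-1], g4=0, g5=1, g6=0, g7=0, g8=0, g9=0, g10=1 → 1 — eliminated
  g10 stuck-at-0: g1=1, g2=1, g3=1, g4=0, g5=1, g6=0, g7=0, g8=0, g9=0, g10=0 [stuck-at-0] → 0 — matches
  g4 stuck-at-1: g1=1, g2=1, g3=1, g4=1 [stuck-at-1], g5=0, g6=0, g7=0, g8=0, g9=0, g10=1 → 1 — eliminated
Only g10 stuck-at-0 reproduces the observed 0.

g10 stuck-at-0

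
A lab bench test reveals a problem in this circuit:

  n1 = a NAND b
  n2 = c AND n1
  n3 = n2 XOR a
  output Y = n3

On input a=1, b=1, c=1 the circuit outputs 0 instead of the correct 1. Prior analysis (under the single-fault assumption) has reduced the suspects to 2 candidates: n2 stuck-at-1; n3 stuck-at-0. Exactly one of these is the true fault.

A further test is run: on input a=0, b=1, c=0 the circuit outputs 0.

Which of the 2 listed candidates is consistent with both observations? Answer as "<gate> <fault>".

Evaluate each candidate on input a=0, b=1, c=0:
  n2 stuck-at-1: n1=1, n2=1 [stuck-at-1], n3=1 → 1 — eliminated
  n3 stuck-at-0: n1=1, n2=0, n3=0 [stuck-at-0] → 0 — matches
Only n3 stuck-at-0 reproduces the observed 0.

n3 stuck-at-0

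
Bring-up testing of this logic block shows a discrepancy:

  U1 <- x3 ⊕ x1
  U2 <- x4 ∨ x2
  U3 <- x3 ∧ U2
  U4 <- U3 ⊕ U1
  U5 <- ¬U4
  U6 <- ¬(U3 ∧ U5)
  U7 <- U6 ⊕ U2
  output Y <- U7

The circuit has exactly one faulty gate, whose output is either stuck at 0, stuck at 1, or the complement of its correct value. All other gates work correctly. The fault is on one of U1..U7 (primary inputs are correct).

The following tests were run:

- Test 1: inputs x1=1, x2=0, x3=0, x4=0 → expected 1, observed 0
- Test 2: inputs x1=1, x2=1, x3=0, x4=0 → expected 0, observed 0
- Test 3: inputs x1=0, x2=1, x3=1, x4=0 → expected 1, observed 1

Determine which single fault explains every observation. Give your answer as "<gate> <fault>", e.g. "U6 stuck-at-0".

Fault-free values for test 1 (x1=1, x2=0, x3=0, x4=0): U1=1, U2=0, U3=0, U4=1, U5=0, U6=1, U7=1, giving Y=1. Observed 0.
Test 1: faults giving observed 0 are {U2 stuck-at-1, U2 inverted output, U3 stuck-at-1, U3 inverted output, U6 stuck-at-0, U6 inverted output, U7 stuck-at-0, U7 inverted output}.
Test 2 (x1=1, x2=1, x3=0, x4=0): fault-free U1=1, U2=1, U3=0, U4=1, U5=0, U6=1, U7=0 → 0; observed 0. Eliminates U2 inverted output, U3 stuck-at-1, U3 inverted output, U6 stuck-at-0, U6 inverted output, U7 inverted output.
Test 3 (x1=0, x2=1, x3=1, x4=0): fault-free U1=1, U2=1, U3=1, U4=0, U5=1, U6=0, U7=1 → 1; observed 1. Eliminates U7 stuck-at-0.
Only U2 stuck-at-1 is consistent with every test.

U2 stuck-at-1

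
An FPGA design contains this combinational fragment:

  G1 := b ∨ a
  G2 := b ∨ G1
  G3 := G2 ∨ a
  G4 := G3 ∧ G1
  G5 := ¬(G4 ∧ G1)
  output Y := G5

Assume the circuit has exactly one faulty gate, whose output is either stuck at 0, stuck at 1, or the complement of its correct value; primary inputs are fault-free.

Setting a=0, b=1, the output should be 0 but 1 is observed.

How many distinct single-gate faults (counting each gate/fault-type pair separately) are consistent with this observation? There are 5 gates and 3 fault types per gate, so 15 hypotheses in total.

10

Fault-free: G1=1, G2=1, G3=1, G4=1, G5=0 → 0. Observed 1.
  G1: stuck-at-0, inverted output ✓; others ✗
  G2: stuck-at-0, inverted output ✓; others ✗
  G3: stuck-at-0, inverted output ✓; others ✗
  G4: stuck-at-0, inverted output ✓; others ✗
  G5: stuck-at-1, inverted output ✓; others ✗
Consistent faults: {G1 stuck-at-0, G1 inverted output, G2 stuck-at-0, G2 inverted output, G3 stuck-at-0, G3 inverted output, G4 stuck-at-0, G4 inverted output, G5 stuck-at-1, G5 inverted output} — 10 in all.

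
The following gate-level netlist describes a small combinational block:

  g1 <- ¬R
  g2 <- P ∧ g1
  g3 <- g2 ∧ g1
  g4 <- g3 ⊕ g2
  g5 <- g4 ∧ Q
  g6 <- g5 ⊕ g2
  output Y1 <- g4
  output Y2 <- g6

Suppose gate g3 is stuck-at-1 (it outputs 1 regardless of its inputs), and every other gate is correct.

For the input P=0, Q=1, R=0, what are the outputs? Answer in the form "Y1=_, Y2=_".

Y1=1, Y2=1

Propagate with g3 forced: g1=1, g2=0, g3=1 [stuck-at-1], g4=1, g5=1, g6=1.
So the outputs are Y1=1, Y2=1. (Without the fault they would be Y1=0, Y2=0.)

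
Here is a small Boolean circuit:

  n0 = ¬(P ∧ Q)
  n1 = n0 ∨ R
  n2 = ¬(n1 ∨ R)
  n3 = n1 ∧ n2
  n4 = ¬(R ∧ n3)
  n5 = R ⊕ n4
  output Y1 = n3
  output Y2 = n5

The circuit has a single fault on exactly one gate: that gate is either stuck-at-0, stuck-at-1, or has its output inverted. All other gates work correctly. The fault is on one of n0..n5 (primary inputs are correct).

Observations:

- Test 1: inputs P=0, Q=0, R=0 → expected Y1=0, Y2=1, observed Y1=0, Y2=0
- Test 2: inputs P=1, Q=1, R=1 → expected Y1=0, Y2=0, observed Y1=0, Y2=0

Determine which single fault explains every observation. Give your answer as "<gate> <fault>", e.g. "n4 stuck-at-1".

Fault-free values for test 1 (P=0, Q=0, R=0): n0=1, n1=1, n2=0, n3=0, n4=1, n5=1, giving Y1=0, Y2=1. Observed Y1=0, Y2=0.
Test 1: faults giving observed Y1=0, Y2=0 are {n4 stuck-at-0, n4 inverted output, n5 stuck-at-0, n5 inverted output}.
Test 2 (P=1, Q=1, R=1): fault-free n0=0, n1=1, n2=0, n3=0, n4=1, n5=0 → Y1=0, Y2=0; observed Y1=0, Y2=0. Eliminates n4 stuck-at-0, n4 inverted output, n5 inverted output.
Only n5 stuck-at-0 is consistent with every test.

n5 stuck-at-0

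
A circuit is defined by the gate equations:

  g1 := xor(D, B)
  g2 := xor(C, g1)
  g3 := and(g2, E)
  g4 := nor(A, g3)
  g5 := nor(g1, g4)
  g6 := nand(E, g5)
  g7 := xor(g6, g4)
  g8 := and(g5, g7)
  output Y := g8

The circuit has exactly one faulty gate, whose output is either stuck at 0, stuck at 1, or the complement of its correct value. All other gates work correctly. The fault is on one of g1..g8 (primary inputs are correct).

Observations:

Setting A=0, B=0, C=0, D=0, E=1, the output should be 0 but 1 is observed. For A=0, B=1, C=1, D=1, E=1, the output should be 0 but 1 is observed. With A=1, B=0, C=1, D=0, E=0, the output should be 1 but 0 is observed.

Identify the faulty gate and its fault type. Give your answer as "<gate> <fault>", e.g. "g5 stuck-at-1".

g8 inverted output

Fault-free values for test 1 (A=0, B=0, C=0, D=0, E=1): g1=0, g2=0, g3=0, g4=1, g5=0, g6=1, g7=0, g8=0, giving Y=0. Observed 1.
Test 1: faults giving observed 1 are {g5 stuck-at-1, g5 inverted output, g8 stuck-at-1, g8 inverted output}.
Test 2 (A=0, B=1, C=1, D=1, E=1): fault-free g1=0, g2=1, g3=1, g4=0, g5=1, g6=0, g7=0, g8=0 → 0; observed 1. Eliminates g5 stuck-at-1, g5 inverted output.
Test 3 (A=1, B=0, C=1, D=0, E=0): fault-free g1=0, g2=1, g3=0, g4=0, g5=1, g6=1, g7=1, g8=1 → 1; observed 0. Eliminates g8 stuck-at-1.
Only g8 inverted output is consistent with every test.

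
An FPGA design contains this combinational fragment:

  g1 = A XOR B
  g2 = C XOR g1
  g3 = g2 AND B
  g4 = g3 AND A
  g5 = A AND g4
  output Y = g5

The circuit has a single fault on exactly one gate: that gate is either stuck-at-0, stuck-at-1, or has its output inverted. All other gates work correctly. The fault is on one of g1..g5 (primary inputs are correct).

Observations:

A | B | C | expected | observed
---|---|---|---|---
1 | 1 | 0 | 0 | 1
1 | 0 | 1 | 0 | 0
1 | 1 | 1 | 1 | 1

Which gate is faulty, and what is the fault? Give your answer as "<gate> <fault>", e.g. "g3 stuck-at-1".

Fault-free values for test 1 (A=1, B=1, C=0): g1=0, g2=0, g3=0, g4=0, g5=0, giving Y=0. Observed 1.
Test 1: faults giving observed 1 are {g1 stuck-at-1, g1 inverted output, g2 stuck-at-1, g2 inverted output, g3 stuck-at-1, g3 inverted output, g4 stuck-at-1, g4 inverted output, g5 stuck-at-1, g5 inverted output}.
Test 2 (A=1, B=0, C=1): fault-free g1=1, g2=0, g3=0, g4=0, g5=0 → 0; observed 0. Eliminates g3 stuck-at-1, g3 inverted output, g4 stuck-at-1, g4 inverted output, g5 stuck-at-1, g5 inverted output.
Test 3 (A=1, B=1, C=1): fault-free g1=0, g2=1, g3=1, g4=1, g5=1 → 1; observed 1. Eliminates g1 stuck-at-1, g1 inverted output, g2 inverted output.
Only g2 stuck-at-1 is consistent with every test.

g2 stuck-at-1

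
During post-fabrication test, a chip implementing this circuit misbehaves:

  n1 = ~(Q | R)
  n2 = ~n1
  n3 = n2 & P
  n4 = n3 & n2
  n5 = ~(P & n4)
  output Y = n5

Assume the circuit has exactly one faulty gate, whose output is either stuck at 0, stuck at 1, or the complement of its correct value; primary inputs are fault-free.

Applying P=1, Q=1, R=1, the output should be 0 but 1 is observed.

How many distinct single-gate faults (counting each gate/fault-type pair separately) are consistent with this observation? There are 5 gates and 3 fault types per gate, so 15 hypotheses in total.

10

Fault-free: n1=0, n2=1, n3=1, n4=1, n5=0 → 0. Observed 1.
  n1: stuck-at-1, inverted output ✓; others ✗
  n2: stuck-at-0, inverted output ✓; others ✗
  n3: stuck-at-0, inverted output ✓; others ✗
  n4: stuck-at-0, inverted output ✓; others ✗
  n5: stuck-at-1, inverted output ✓; others ✗
Consistent faults: {n1 stuck-at-1, n1 inverted output, n2 stuck-at-0, n2 inverted output, n3 stuck-at-0, n3 inverted output, n4 stuck-at-0, n4 inverted output, n5 stuck-at-1, n5 inverted output} — 10 in all.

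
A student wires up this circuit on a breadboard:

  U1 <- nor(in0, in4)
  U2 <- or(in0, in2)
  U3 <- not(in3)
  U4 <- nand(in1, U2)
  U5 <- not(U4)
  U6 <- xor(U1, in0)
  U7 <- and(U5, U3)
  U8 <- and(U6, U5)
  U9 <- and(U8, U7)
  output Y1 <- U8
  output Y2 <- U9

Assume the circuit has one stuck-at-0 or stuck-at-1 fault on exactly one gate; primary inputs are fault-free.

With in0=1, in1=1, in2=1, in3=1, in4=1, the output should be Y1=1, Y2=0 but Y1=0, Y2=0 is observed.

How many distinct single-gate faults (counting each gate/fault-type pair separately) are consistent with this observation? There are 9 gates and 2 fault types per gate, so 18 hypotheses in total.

Fault-free: U1=0, U2=1, U3=0, U4=0, U5=1, U6=1, U7=0, U8=1, U9=0 → Y1=1, Y2=0. Observed Y1=0, Y2=0.
  U1: stuck-at-1 ✓; others ✗
  U2: stuck-at-0 ✓; others ✗
  U3: none of the 2 fault types match ✗
  U4: stuck-at-1 ✓; others ✗
  U5: stuck-at-0 ✓; others ✗
  U6: stuck-at-0 ✓; others ✗
  U7: none of the 2 fault types match ✗
  U8: stuck-at-0 ✓; others ✗
  U9: none of the 2 fault types match ✗
Consistent faults: {U1 stuck-at-1, U2 stuck-at-0, U4 stuck-at-1, U5 stuck-at-0, U6 stuck-at-0, U8 stuck-at-0} — 6 in all.

6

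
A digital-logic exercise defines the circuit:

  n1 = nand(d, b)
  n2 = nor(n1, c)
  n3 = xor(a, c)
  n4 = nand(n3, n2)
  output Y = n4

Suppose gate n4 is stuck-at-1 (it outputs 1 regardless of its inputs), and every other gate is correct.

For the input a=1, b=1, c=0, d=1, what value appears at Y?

1

Propagate with n4 forced: n1=0, n2=1, n3=1, n4=1 [stuck-at-1].
So Y = 1. (Without the fault it would be 0.)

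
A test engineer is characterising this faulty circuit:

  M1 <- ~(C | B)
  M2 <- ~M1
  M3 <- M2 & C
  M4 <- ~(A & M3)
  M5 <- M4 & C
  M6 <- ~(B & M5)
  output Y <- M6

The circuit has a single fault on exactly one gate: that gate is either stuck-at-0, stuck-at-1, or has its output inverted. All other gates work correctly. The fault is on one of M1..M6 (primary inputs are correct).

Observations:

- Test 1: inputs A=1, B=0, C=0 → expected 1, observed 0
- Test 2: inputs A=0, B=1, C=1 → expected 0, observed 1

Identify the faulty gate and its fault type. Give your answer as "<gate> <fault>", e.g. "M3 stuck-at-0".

M6 inverted output

Fault-free values for test 1 (A=1, B=0, C=0): M1=1, M2=0, M3=0, M4=1, M5=0, M6=1, giving Y=1. Observed 0.
Test 1: faults giving observed 0 are {M6 stuck-at-0, M6 inverted output}.
Test 2 (A=0, B=1, C=1): fault-free M1=0, M2=1, M3=1, M4=1, M5=1, M6=0 → 0; observed 1. Eliminates M6 stuck-at-0.
Only M6 inverted output is consistent with every test.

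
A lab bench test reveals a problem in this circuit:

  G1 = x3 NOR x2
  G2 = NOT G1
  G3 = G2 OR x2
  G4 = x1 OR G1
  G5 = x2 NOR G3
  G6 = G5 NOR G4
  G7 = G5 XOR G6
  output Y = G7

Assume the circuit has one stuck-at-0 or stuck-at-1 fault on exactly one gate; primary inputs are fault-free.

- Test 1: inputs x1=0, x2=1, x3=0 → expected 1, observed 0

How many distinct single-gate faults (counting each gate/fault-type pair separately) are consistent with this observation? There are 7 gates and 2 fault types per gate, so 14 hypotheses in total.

Fault-free: G1=0, G2=1, G3=1, G4=0, G5=0, G6=1, G7=1 → 1. Observed 0.
  G1 stuck-at-0: output 1 ✗
  G1 stuck-at-1: output 0 ✓
  G2 stuck-at-0: output 1 ✗
  G2 stuck-at-1: output 1 ✗
  G3 stuck-at-0: output 1 ✗
  G3 stuck-at-1: output 1 ✗
  G4 stuck-at-0: output 1 ✗
  G4 stuck-at-1: output 0 ✓
  G5 stuck-at-0: output 1 ✗
  G5 stuck-at-1: output 1 ✗
  G6 stuck-at-0: output 0 ✓
  G6 stuck-at-1: output 1 ✗
  G7 stuck-at-0: output 0 ✓
  G7 stuck-at-1: output 1 ✗
Consistent faults: {G1 stuck-at-1, G4 stuck-at-1, G6 stuck-at-0, G7 stuck-at-0} — 4 in all.

4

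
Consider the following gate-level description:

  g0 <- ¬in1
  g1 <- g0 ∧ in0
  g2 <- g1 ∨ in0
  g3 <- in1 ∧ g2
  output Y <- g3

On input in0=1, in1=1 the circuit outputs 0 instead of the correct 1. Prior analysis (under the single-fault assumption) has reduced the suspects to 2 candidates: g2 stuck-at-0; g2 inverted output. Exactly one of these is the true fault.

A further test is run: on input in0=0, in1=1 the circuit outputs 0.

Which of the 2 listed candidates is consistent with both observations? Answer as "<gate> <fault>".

g2 stuck-at-0

Evaluate each candidate on input in0=0, in1=1:
  g2 stuck-at-0: g0=0, g1=0, g2=0 [stuck-at-0], g3=0 → 0 — matches
  g2 inverted output: g0=0, g1=0, g2=1 [inverted output], g3=1 → 1 — eliminated
Only g2 stuck-at-0 reproduces the observed 0.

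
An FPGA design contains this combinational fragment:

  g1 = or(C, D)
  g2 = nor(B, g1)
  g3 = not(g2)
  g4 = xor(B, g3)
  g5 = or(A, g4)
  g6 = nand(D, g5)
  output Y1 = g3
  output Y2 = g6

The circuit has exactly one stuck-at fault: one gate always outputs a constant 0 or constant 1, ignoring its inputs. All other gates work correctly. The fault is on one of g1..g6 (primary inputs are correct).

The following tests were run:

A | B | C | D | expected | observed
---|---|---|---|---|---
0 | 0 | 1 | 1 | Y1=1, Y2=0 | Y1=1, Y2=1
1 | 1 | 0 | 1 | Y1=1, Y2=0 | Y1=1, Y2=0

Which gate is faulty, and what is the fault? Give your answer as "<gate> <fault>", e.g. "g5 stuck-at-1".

g4 stuck-at-0

Fault-free values for test 1 (A=0, B=0, C=1, D=1): g1=1, g2=0, g3=1, g4=1, g5=1, g6=0, giving Y1=1, Y2=0. Observed Y1=1, Y2=1.
Test 1: faults giving observed Y1=1, Y2=1 are {g4 stuck-at-0, g5 stuck-at-0, g6 stuck-at-1}.
Test 2 (A=1, B=1, C=0, D=1): fault-free g1=1, g2=0, g3=1, g4=0, g5=1, g6=0 → Y1=1, Y2=0; observed Y1=1, Y2=0. Eliminates g5 stuck-at-0, g6 stuck-at-1.
Only g4 stuck-at-0 is consistent with every test.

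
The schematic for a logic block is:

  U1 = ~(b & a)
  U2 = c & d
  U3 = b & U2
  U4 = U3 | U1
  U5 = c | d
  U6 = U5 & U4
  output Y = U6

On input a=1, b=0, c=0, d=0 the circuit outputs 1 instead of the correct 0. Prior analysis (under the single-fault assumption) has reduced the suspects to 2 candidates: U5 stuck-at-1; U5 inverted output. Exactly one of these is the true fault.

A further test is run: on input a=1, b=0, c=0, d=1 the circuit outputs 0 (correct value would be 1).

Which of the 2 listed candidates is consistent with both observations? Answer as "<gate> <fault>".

Evaluate each candidate on input a=1, b=0, c=0, d=1:
  U5 stuck-at-1: U1=1, U2=0, U3=0, U4=1, U5=1 [stuck-at-1], U6=1 → 1 — eliminated
  U5 inverted output: U1=1, U2=0, U3=0, U4=1, U5=0 [inverted output], U6=0 → 0 — matches
Only U5 inverted output reproduces the observed 0.

U5 inverted output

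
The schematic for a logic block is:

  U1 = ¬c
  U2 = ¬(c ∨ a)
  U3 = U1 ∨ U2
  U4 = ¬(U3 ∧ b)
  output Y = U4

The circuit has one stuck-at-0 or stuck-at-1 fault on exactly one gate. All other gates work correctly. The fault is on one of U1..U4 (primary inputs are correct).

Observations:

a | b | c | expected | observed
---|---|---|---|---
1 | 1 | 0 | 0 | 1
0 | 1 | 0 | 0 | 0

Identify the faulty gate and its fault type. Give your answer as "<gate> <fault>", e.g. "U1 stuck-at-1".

Fault-free values for test 1 (a=1, b=1, c=0): U1=1, U2=0, U3=1, U4=0, giving Y=0. Observed 1.
Test 1: faults giving observed 1 are {U1 stuck-at-0, U3 stuck-at-0, U4 stuck-at-1}.
Test 2 (a=0, b=1, c=0): fault-free U1=1, U2=1, U3=1, U4=0 → 0; observed 0. Eliminates U3 stuck-at-0, U4 stuck-at-1.
Only U1 stuck-at-0 is consistent with every test.

U1 stuck-at-0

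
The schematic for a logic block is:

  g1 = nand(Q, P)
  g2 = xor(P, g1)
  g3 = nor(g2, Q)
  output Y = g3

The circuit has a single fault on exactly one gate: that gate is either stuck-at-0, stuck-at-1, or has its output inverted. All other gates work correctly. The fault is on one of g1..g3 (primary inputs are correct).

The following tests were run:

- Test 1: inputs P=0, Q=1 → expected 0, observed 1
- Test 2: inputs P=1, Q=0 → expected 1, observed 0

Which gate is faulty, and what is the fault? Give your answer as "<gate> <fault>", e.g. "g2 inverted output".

Fault-free values for test 1 (P=0, Q=1): g1=1, g2=1, g3=0, giving Y=0. Observed 1.
Test 1: faults giving observed 1 are {g3 stuck-at-1, g3 inverted output}.
Test 2 (P=1, Q=0): fault-free g1=1, g2=0, g3=1 → 1; observed 0. Eliminates g3 stuck-at-1.
Only g3 inverted output is consistent with every test.

g3 inverted output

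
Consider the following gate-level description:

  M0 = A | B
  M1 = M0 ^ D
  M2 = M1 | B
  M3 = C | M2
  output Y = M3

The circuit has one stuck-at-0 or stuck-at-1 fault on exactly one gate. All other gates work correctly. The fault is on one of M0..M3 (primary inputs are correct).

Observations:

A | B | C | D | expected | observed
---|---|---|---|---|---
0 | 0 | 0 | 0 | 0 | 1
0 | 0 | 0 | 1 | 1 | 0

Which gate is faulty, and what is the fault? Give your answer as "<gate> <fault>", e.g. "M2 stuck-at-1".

Fault-free values for test 1 (A=0, B=0, C=0, D=0): M0=0, M1=0, M2=0, M3=0, giving Y=0. Observed 1.
Test 1: faults giving observed 1 are {M0 stuck-at-1, M1 stuck-at-1, M2 stuck-at-1, M3 stuck-at-1}.
Test 2 (A=0, B=0, C=0, D=1): fault-free M0=0, M1=1, M2=1, M3=1 → 1; observed 0. Eliminates M1 stuck-at-1, M2 stuck-at-1, M3 stuck-at-1.
Only M0 stuck-at-1 is consistent with every test.

M0 stuck-at-1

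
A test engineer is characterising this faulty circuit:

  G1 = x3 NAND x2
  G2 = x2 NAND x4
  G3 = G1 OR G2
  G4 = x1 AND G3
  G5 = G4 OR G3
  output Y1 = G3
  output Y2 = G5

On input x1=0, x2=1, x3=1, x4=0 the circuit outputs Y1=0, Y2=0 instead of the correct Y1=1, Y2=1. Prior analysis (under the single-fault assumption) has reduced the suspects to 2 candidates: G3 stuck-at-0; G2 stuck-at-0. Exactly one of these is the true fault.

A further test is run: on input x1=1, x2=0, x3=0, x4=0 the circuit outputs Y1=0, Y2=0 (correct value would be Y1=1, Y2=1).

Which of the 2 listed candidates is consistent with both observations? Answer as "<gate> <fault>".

Evaluate each candidate on input x1=1, x2=0, x3=0, x4=0:
  G3 stuck-at-0: G1=1, G2=1, G3=0 [stuck-at-0], G4=0, G5=0 → Y1=0, Y2=0 — matches
  G2 stuck-at-0: G1=1, G2=0 [stuck-at-0], G3=1, G4=1, G5=1 → Y1=1, Y2=1 — eliminated
Only G3 stuck-at-0 reproduces the observed Y1=0, Y2=0.

G3 stuck-at-0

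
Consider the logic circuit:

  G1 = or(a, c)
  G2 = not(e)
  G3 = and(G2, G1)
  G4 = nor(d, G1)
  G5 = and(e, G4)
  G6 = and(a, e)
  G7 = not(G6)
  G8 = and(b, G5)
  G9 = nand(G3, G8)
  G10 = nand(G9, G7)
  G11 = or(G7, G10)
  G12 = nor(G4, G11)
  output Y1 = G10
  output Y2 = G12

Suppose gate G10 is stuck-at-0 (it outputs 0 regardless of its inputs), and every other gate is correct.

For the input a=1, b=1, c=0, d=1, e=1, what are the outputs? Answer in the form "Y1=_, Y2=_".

Propagate with G10 forced: G1=1, G2=0, G3=0, G4=0, G5=0, G6=1, G7=0, G8=0, G9=1, G10=0 [stuck-at-0], G11=0, G12=1.
So the outputs are Y1=0, Y2=1. (Without the fault they would be Y1=1, Y2=0.)

Y1=0, Y2=1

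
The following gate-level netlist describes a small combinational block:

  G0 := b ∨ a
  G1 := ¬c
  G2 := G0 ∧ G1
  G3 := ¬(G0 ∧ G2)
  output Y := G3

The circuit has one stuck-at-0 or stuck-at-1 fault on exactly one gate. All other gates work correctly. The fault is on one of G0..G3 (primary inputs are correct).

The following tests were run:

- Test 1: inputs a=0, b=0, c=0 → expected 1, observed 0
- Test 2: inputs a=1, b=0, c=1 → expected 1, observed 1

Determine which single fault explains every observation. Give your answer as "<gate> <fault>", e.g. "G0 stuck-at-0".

G0 stuck-at-1

Fault-free values for test 1 (a=0, b=0, c=0): G0=0, G1=1, G2=0, G3=1, giving Y=1. Observed 0.
Test 1: faults giving observed 0 are {G0 stuck-at-1, G3 stuck-at-0}.
Test 2 (a=1, b=0, c=1): fault-free G0=1, G1=0, G2=0, G3=1 → 1; observed 1. Eliminates G3 stuck-at-0.
Only G0 stuck-at-1 is consistent with every test.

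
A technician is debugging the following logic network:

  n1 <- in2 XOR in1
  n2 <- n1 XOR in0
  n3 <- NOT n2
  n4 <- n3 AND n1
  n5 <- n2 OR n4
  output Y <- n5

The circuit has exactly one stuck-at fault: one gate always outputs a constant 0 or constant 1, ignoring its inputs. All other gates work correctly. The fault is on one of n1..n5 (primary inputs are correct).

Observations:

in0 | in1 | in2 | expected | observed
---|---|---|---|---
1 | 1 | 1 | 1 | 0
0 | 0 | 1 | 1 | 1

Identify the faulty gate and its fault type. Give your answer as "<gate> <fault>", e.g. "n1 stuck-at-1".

Fault-free values for test 1 (in0=1, in1=1, in2=1): n1=0, n2=1, n3=0, n4=0, n5=1, giving Y=1. Observed 0.
Test 1: faults giving observed 0 are {n2 stuck-at-0, n5 stuck-at-0}.
Test 2 (in0=0, in1=0, in2=1): fault-free n1=1, n2=1, n3=0, n4=0, n5=1 → 1; observed 1. Eliminates n5 stuck-at-0.
Only n2 stuck-at-0 is consistent with every test.

n2 stuck-at-0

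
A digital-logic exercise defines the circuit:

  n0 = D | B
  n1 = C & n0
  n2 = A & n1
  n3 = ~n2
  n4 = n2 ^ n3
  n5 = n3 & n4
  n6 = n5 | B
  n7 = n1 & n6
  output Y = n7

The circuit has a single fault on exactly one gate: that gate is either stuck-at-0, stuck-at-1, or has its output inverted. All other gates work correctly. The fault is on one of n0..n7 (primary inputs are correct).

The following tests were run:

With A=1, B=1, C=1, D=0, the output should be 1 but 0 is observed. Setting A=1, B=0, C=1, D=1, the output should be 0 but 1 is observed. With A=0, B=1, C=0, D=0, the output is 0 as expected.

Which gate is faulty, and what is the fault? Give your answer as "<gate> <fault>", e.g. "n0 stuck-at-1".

Fault-free values for test 1 (A=1, B=1, C=1, D=0): n0=1, n1=1, n2=1, n3=0, n4=1, n5=0, n6=1, n7=1, giving Y=1. Observed 0.
Test 1: faults giving observed 0 are {n0 stuck-at-0, n0 inverted output, n1 stuck-at-0, n1 inverted output, n6 stuck-at-0, n6 inverted output, n7 stuck-at-0, n7 inverted output}.
Test 2 (A=1, B=0, C=1, D=1): fault-free n0=1, n1=1, n2=1, n3=0, n4=1, n5=0, n6=0, n7=0 → 0; observed 1. Eliminates n0 stuck-at-0, n0 inverted output, n1 stuck-at-0, n1 inverted output, n6 stuck-at-0, n7 stuck-at-0.
Test 3 (A=0, B=1, C=0, D=0): fault-free n0=1, n1=0, n2=0, n3=1, n4=1, n5=1, n6=1, n7=0 → 0; observed 0. Eliminates n7 inverted output.
Only n6 inverted output is consistent with every test.

n6 inverted output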